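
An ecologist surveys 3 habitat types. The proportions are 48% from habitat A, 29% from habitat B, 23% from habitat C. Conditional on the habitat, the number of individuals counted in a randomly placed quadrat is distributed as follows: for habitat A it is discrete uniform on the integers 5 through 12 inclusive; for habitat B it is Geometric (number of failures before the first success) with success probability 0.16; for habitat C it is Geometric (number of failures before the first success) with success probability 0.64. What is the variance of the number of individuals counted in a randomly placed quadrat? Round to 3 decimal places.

Per component, A: μ=8.5, E[X²]=77.5; B: μ=5.25, E[X²]=60.375; C: μ=0.5625, E[X²]=1.19531.
E[X] = 0.48·8.5 + 0.29·5.25 + 0.23·0.5625 = 5.73188.
E[X²] = 0.48·77.5 + 0.29·60.375 + 0.23·1.19531 = 54.9837.
Var(X) = E[X²] − (E[X])² = 54.9837 − 32.8544 = 22.1293.

22.129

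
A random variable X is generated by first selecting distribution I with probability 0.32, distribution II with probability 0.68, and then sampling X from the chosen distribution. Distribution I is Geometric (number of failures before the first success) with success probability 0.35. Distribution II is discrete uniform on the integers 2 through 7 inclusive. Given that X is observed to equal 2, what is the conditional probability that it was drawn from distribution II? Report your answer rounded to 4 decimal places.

0.7055

Likelihoods P(X=2 | ·): I: 0.147875; II: 0.166667.
Posterior ∝ prior × likelihood. Numerator for II: 0.68·0.166667 = 0.113333.
Normalizing constant: 0.32·0.147875 + 0.68·0.166667 = 0.160653.
P(II | observation) = 0.113333 / 0.160653 = 0.705453.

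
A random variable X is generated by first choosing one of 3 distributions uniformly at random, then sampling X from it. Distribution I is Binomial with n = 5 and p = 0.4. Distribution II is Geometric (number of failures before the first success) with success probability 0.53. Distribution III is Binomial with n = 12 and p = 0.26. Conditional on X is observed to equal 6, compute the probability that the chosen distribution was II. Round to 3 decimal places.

Likelihoods P(X=6 | ·): I: 0; II: 0.00571298; III: 0.0468708.
Posterior ∝ prior × likelihood. Numerator for II: 0.333333·0.00571298 = 0.00190433.
Normalizing constant: 0.333333·0 + 0.333333·0.00571298 + 0.333333·0.0468708 = 0.0175279.
P(II | observation) = 0.00190433 / 0.0175279 = 0.108645.

0.109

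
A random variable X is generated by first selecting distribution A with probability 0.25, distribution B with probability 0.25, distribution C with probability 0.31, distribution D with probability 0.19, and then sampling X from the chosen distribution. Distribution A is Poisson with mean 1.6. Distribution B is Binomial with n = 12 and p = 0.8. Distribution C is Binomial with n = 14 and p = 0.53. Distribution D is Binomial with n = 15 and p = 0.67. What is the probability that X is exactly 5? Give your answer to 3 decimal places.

Conditional on each component, P(X = 5): A: 0.017642; B: 0.00332189; C: 0.0936967; D: 0.00620967.
By total probability, P(X = 5) = 0.25·0.017642 + 0.25·0.00332189 + 0.31·0.0936967 + 0.19·0.00620967 = 0.0354668.

0.035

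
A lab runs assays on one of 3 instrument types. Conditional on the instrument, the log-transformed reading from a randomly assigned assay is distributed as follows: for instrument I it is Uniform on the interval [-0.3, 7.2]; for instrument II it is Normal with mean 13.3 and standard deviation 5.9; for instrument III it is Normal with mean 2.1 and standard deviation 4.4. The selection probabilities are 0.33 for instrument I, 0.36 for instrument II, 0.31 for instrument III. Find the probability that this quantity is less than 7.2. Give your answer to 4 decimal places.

0.6560

Conditional on each instrument, P(X < 7.2): I: 1; II: 0.150592; III: 0.87679.
By total probability, P(X < 7.2) = 0.33·1 + 0.36·0.150592 + 0.31·0.87679 = 0.656018.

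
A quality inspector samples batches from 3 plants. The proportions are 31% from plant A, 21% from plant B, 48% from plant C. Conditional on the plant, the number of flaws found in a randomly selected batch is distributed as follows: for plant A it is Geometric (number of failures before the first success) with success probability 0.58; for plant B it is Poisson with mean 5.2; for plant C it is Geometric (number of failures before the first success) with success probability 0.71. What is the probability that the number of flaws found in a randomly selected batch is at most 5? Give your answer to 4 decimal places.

Conditional on each plant, P(X ≤ 5): A: 0.994511; B: 0.580913; C: 0.999405.
By total probability, P(X ≤ 5) = 0.31·0.994511 + 0.21·0.580913 + 0.48·0.999405 = 0.910005.

0.9100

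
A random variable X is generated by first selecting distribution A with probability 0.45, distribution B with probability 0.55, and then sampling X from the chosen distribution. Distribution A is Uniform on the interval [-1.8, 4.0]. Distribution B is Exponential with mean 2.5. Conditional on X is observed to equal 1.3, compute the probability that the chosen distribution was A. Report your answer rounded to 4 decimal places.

0.3723

Likelihoods f(1.3 | ·): A: 0.172414; B: 0.237808.
Posterior ∝ prior × likelihood. Numerator for A: 0.45·0.172414 = 0.0775862.
Normalizing constant: 0.45·0.172414 + 0.55·0.237808 = 0.208381.
P(A | observation) = 0.0775862 / 0.208381 = 0.372329.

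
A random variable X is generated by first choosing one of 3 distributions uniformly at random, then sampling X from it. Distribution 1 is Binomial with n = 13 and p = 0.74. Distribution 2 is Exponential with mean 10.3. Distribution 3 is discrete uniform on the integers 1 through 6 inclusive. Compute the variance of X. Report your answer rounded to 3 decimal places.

46.520

Per component, 1: μ=9.62, E[X²]=95.0456; 2: μ=10.3, E[X²]=212.18; 3: μ=3.5, E[X²]=15.1667.
E[X] = 0.333333·9.62 + 0.333333·10.3 + 0.333333·3.5 = 7.80667.
E[X²] = 0.333333·95.0456 + 0.333333·212.18 + 0.333333·15.1667 = 107.464.
Var(X) = E[X²] − (E[X])² = 107.464 − 60.944 = 46.52.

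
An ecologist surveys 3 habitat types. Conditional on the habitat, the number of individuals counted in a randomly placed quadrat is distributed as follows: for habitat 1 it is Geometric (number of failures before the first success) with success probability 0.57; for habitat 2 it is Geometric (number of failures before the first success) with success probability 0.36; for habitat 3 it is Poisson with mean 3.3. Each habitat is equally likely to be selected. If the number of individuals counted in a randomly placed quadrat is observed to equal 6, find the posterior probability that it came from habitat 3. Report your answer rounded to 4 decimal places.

Likelihoods P(X=6 | ·): 1: 0.00360318; 2: 0.024739; 3: 0.0661575.
Posterior ∝ prior × likelihood. Numerator for 3: 0.333333·0.0661575 = 0.0220525.
Normalizing constant: 0.333333·0.00360318 + 0.333333·0.024739 + 0.333333·0.0661575 = 0.0314999.
P(3 | observation) = 0.0220525 / 0.0314999 = 0.700082.

0.7001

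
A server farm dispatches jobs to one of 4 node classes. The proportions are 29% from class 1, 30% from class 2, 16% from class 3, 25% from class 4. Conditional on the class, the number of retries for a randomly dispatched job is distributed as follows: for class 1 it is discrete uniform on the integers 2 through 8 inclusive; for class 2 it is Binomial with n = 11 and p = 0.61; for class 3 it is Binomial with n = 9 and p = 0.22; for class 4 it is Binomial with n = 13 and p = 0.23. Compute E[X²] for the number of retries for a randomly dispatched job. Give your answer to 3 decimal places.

26.387

For each component E[X²] = Var + (mean)², giving 1: 29; 2: 47.641; 3: 5.4648; 4: 11.2424.
Overall E[X²] = 0.29·29 + 0.3·47.641 + 0.16·5.4648 + 0.25·11.2424 = 26.3873.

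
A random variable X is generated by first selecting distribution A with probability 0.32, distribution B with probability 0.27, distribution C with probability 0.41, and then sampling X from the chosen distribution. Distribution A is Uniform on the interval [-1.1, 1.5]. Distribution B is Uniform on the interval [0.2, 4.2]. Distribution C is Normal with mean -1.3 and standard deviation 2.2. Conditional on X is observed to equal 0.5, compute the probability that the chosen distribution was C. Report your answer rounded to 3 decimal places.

0.218

Likelihoods f(0.5 | ·): A: 0.384615; B: 0.25; C: 0.129755.
Posterior ∝ prior × likelihood. Numerator for C: 0.41·0.129755 = 0.0531996.
Normalizing constant: 0.32·0.384615 + 0.27·0.25 + 0.41·0.129755 = 0.243777.
P(C | observation) = 0.0531996 / 0.243777 = 0.218231.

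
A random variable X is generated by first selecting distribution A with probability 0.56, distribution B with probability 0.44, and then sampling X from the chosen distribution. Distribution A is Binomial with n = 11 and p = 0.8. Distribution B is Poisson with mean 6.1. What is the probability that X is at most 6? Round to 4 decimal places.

0.2879

Conditional on each component, P(X ≤ 6): A: 0.0504096; B: 0.590245.
By total probability, P(X ≤ 6) = 0.56·0.0504096 + 0.44·0.590245 = 0.287937.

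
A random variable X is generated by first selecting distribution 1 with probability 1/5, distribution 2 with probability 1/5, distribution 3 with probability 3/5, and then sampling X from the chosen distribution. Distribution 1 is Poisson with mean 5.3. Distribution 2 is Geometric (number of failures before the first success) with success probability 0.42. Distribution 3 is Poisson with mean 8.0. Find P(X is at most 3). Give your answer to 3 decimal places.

0.248

Conditional on each component, P(X ≤ 3): 1: 0.22541; 2: 0.886835; 3: 0.0423801.
By total probability, P(X ≤ 3) = 0.2·0.22541 + 0.2·0.886835 + 0.6·0.0423801 = 0.247877.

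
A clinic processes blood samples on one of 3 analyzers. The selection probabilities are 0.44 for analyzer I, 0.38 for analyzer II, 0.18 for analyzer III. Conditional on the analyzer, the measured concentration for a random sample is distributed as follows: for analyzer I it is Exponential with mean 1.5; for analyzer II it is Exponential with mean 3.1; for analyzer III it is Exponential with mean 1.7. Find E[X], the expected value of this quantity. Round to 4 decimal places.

2.1440

Component means — I: 1.5; II: 3.1; III: 1.7.
E[X] = 0.44·1.5 + 0.38·3.1 + 0.18·1.7 = 2.144.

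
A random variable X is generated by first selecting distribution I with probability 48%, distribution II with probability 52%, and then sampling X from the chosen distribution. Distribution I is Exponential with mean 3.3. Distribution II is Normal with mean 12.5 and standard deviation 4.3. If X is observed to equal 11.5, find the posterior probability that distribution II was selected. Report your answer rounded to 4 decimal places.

0.9133

Likelihoods f(11.5 | ·): I: 0.00929043; II: 0.090302.
Posterior ∝ prior × likelihood. Numerator for II: 0.52·0.090302 = 0.0469571.
Normalizing constant: 0.48·0.00929043 + 0.52·0.090302 = 0.0514165.
P(II | observation) = 0.0469571 / 0.0514165 = 0.913269.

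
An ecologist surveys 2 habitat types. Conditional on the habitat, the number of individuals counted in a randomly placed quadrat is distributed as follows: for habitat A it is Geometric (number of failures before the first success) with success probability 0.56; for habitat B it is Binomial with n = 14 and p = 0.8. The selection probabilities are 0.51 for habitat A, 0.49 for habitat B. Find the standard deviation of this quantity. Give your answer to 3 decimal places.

Per component, A: μ=0.785714, E[X²]=2.02041; B: μ=11.2, E[X²]=127.68.
E[X] = 0.51·0.785714 + 0.49·11.2 = 5.88871.
E[X²] = 0.51·2.02041 + 0.49·127.68 = 63.5936.
Var(X) = E[X²] − (E[X])² = 63.5936 − 34.677 = 28.9167.
SD(X) = √28.9167 = 5.37742.

5.377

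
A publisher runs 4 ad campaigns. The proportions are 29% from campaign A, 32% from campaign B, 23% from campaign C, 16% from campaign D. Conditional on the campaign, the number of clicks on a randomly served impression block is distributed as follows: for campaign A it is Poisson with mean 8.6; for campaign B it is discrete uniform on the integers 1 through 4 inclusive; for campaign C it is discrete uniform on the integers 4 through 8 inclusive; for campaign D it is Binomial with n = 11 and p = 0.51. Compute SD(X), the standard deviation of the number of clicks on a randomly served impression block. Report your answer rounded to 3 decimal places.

3.085

Per component, A: μ=8.6, E[X²]=82.56; B: μ=2.5, E[X²]=7.5; C: μ=6, E[X²]=38; D: μ=5.61, E[X²]=34.221.
E[X] = 0.29·8.6 + 0.32·2.5 + 0.23·6 + 0.16·5.61 = 5.5716.
E[X²] = 0.29·82.56 + 0.32·7.5 + 0.23·38 + 0.16·34.221 = 40.5578.
Var(X) = E[X²] − (E[X])² = 40.5578 − 31.0427 = 9.51503.
SD(X) = √9.51503 = 3.08464.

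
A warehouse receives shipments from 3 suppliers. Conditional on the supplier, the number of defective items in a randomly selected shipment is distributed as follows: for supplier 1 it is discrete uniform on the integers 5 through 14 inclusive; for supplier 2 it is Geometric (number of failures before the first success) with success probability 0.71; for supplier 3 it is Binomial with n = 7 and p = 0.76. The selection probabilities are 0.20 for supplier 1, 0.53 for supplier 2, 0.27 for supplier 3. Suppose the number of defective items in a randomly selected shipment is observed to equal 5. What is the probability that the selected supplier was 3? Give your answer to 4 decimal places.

Likelihoods P(X=5 | ·): 1: 0.1; 2: 0.00145629; 3: 0.306697.
Posterior ∝ prior × likelihood. Numerator for 3: 0.27·0.306697 = 0.0828082.
Normalizing constant: 0.2·0.1 + 0.53·0.00145629 + 0.27·0.306697 = 0.10358.
P(3 | observation) = 0.0828082 / 0.10358 = 0.799461.

0.7995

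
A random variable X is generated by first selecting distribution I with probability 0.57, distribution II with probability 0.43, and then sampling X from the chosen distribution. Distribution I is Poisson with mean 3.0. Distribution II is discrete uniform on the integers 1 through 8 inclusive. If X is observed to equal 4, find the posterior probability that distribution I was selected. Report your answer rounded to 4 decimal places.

0.6405

Likelihoods P(X=4 | ·): I: 0.168031; II: 0.125.
Posterior ∝ prior × likelihood. Numerator for I: 0.57·0.168031 = 0.0957779.
Normalizing constant: 0.57·0.168031 + 0.43·0.125 = 0.149528.
P(I | observation) = 0.0957779 / 0.149528 = 0.640535.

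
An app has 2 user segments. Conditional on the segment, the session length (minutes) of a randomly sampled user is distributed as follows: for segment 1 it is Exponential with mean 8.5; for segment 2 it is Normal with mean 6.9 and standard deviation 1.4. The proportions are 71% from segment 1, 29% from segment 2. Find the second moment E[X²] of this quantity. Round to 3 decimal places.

For each component E[X²] = Var + (mean)², giving 1: 144.5; 2: 49.57.
Overall E[X²] = 0.71·144.5 + 0.29·49.57 = 116.97.

116.970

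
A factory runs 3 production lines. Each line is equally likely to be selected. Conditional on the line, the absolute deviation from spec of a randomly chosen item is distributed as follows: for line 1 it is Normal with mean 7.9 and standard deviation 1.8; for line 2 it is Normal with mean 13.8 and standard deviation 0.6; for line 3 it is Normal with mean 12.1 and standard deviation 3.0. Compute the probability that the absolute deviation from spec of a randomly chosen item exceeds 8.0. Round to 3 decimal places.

0.797

Conditional on each line, P(X > 8.0): 1: 0.477848; 2: 1; 3: 0.914135.
By total probability, P(X > 8.0) = 0.333333·0.477848 + 0.333333·1 + 0.333333·0.914135 = 0.797328.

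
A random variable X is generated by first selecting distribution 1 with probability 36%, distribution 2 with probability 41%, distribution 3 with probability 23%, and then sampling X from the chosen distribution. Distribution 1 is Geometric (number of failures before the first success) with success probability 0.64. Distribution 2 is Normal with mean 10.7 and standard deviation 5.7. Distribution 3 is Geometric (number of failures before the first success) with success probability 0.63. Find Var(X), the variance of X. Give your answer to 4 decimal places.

Per component, 1: μ=0.5625, E[X²]=1.19531; 2: μ=10.7, E[X²]=146.98; 3: μ=0.587302, E[X²]=1.27715.
E[X] = 0.36·0.5625 + 0.41·10.7 + 0.23·0.587302 = 4.72458.
E[X²] = 0.36·1.19531 + 0.41·146.98 + 0.23·1.27715 = 60.9859.
Var(X) = E[X²] − (E[X])² = 60.9859 − 22.3217 = 38.6642.

38.6642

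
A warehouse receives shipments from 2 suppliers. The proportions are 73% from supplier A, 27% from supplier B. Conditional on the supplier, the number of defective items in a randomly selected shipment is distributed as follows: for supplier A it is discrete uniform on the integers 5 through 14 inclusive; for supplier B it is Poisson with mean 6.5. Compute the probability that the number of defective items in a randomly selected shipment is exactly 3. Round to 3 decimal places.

Conditional on each supplier, P(X = 3): A: 0; B: 0.0688137.
By total probability, P(X = 3) = 0.73·0 + 0.27·0.0688137 = 0.0185797.

0.019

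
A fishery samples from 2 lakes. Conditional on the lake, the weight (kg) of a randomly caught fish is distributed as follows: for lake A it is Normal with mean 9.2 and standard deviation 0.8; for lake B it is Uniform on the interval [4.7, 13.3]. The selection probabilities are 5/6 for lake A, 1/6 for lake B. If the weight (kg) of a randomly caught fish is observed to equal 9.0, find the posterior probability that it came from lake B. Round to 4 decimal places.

Likelihoods f(9.0 | ·): A: 0.483335; B: 0.116279.
Posterior ∝ prior × likelihood. Numerator for B: 0.166667·0.116279 = 0.0193798.
Normalizing constant: 0.833333·0.483335 + 0.166667·0.116279 = 0.422159.
P(B | observation) = 0.0193798 / 0.422159 = 0.0459065.

0.0459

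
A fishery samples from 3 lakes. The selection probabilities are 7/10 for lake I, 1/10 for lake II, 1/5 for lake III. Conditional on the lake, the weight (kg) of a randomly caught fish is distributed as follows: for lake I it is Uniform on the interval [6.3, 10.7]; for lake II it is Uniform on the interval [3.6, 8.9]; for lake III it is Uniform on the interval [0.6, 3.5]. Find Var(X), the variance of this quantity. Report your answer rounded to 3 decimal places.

8.035

Per component, I: μ=8.5, E[X²]=73.8633; II: μ=6.25, E[X²]=41.4033; III: μ=2.05, E[X²]=4.90333.
E[X] = 0.7·8.5 + 0.1·6.25 + 0.2·2.05 = 6.985.
E[X²] = 0.7·73.8633 + 0.1·41.4033 + 0.2·4.90333 = 56.8253.
Var(X) = E[X²] − (E[X])² = 56.8253 − 48.7902 = 8.03511.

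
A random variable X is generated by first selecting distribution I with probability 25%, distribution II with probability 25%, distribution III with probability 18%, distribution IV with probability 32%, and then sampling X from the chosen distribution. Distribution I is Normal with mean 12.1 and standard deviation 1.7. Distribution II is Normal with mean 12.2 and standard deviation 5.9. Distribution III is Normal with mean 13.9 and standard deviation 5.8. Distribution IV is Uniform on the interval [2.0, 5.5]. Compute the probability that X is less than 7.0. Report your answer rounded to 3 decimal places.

Conditional on each component, P(X < 7.0): I: 0.0013499; II: 0.189063; III: 0.117091; IV: 1.
By total probability, P(X < 7.0) = 0.25·0.0013499 + 0.25·0.189063 + 0.18·0.117091 + 0.32·1 = 0.38868.

0.389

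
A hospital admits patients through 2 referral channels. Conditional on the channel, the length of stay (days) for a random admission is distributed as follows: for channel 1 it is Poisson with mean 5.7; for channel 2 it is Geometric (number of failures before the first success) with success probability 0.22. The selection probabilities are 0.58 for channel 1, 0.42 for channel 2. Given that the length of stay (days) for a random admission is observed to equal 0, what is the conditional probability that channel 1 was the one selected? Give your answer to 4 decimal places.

Likelihoods P(X=0 | ·): 1: 0.00334597; 2: 0.22.
Posterior ∝ prior × likelihood. Numerator for 1: 0.58·0.00334597 = 0.00194066.
Normalizing constant: 0.58·0.00334597 + 0.42·0.22 = 0.0943407.
P(1 | observation) = 0.00194066 / 0.0943407 = 0.0205708.

0.0206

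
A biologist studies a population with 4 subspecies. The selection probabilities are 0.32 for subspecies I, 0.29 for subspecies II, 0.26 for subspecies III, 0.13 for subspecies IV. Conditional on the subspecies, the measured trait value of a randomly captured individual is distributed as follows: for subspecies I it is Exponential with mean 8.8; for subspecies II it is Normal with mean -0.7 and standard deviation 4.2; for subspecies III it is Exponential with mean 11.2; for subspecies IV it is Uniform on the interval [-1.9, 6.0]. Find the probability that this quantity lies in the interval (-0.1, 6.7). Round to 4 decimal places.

Conditional on each subspecies, P(-0.1 < X < 6.7): I: 0.532971; II: 0.404159; III: 0.450207; IV: 0.772152.
By total probability, P(-0.1 < X < 6.7) = 0.32·0.532971 + 0.29·0.404159 + 0.26·0.450207 + 0.13·0.772152 = 0.50519.

0.5052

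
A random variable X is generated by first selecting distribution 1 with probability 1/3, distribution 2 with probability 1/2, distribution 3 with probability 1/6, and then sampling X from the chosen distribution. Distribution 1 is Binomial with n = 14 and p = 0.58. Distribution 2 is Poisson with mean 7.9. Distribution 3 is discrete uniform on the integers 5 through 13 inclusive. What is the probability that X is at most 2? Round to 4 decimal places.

0.0078

Conditional on each component, P(X ≤ 2): 1: 0.0010304; 2: 0.0148687; 3: 0.
By total probability, P(X ≤ 2) = 0.333333·0.0010304 + 0.5·0.0148687 + 0.166667·0 = 0.0077778.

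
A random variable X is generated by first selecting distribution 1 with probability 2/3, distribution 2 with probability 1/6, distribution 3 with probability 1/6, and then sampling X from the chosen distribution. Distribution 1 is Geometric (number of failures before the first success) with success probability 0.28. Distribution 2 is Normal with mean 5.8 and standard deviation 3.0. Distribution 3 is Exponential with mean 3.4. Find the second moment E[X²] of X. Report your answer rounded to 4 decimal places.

For each component E[X²] = Var + (mean)², giving 1: 15.7959; 2: 42.64; 3: 23.12.
Overall E[X²] = 0.666667·15.7959 + 0.166667·42.64 + 0.166667·23.12 = 21.4906.

21.4906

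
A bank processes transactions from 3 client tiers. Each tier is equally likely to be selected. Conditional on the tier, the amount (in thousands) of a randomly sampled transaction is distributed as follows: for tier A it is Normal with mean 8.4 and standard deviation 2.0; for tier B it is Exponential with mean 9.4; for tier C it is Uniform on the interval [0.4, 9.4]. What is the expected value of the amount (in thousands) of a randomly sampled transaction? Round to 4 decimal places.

Component means — A: 8.4; B: 9.4; C: 4.9.
E[X] = 0.333333·8.4 + 0.333333·9.4 + 0.333333·4.9 = 7.56667.

7.5667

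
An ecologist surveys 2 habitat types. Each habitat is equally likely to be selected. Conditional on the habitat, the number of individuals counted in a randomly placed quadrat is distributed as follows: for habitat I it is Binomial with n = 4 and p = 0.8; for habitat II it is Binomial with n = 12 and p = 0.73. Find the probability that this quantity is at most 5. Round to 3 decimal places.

0.511

Conditional on each habitat, P(X ≤ 5): I: 1; II: 0.0218748.
By total probability, P(X ≤ 5) = 0.5·1 + 0.5·0.0218748 = 0.510937.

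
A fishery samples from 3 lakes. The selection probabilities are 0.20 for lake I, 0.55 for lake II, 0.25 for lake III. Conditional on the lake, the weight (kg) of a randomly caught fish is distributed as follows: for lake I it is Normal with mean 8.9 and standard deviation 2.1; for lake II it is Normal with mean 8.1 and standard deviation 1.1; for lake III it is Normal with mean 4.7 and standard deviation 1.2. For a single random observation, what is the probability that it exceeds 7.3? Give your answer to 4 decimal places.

0.5807

Conditional on each lake, P(X > 7.3): I: 0.776942; II: 0.766471; III: 0.0151301.
By total probability, P(X > 7.3) = 0.2·0.776942 + 0.55·0.766471 + 0.25·0.0151301 = 0.58073.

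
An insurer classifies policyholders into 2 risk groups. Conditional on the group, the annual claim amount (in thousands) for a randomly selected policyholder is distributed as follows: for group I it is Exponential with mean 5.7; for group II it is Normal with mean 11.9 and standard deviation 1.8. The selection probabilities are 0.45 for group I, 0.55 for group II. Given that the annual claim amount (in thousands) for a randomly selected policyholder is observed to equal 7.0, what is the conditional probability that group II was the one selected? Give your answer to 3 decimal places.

Likelihoods f(7.0 | ·): I: 0.0513785; II: 0.00545091.
Posterior ∝ prior × likelihood. Numerator for II: 0.55·0.00545091 = 0.002998.
Normalizing constant: 0.45·0.0513785 + 0.55·0.00545091 = 0.0261183.
P(II | observation) = 0.002998 / 0.0261183 = 0.114785.

0.115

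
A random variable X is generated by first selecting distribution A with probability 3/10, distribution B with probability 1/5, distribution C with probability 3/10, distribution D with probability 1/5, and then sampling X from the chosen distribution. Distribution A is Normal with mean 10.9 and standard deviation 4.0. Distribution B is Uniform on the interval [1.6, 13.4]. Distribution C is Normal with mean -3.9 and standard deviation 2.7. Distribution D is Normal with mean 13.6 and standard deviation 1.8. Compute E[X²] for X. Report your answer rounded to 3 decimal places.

For each component E[X²] = Var + (mean)², giving A: 134.81; B: 67.8533; C: 22.5; D: 188.2.
Overall E[X²] = 0.3·134.81 + 0.2·67.8533 + 0.3·22.5 + 0.2·188.2 = 98.4037.

98.404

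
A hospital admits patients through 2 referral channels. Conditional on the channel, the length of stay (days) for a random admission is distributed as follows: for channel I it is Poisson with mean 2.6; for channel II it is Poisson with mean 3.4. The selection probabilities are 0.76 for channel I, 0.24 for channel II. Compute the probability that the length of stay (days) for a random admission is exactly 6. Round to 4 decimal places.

Conditional on each channel, P(X = 6): I: 0.0318671; II: 0.0716044.
By total probability, P(X = 6) = 0.76·0.0318671 + 0.24·0.0716044 = 0.041404.

0.0414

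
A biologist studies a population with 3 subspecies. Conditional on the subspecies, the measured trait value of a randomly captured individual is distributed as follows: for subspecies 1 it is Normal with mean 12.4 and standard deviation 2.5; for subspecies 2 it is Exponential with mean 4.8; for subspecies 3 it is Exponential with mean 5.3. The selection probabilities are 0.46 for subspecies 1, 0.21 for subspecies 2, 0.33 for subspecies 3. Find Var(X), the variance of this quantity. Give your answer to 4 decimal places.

Per component, 1: μ=12.4, E[X²]=160.01; 2: μ=4.8, E[X²]=46.08; 3: μ=5.3, E[X²]=56.18.
E[X] = 0.46·12.4 + 0.21·4.8 + 0.33·5.3 = 8.461.
E[X²] = 0.46·160.01 + 0.21·46.08 + 0.33·56.18 = 101.821.
Var(X) = E[X²] − (E[X])² = 101.821 − 71.5885 = 30.2323.

30.2323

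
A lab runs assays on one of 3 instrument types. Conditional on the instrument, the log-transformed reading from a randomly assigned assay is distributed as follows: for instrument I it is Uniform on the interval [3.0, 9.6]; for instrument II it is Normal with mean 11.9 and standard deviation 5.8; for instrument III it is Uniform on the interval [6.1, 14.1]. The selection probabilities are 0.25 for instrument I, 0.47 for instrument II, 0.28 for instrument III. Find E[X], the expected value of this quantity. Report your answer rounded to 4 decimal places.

9.9960

Component means — I: 6.3; II: 11.9; III: 10.1.
E[X] = 0.25·6.3 + 0.47·11.9 + 0.28·10.1 = 9.996.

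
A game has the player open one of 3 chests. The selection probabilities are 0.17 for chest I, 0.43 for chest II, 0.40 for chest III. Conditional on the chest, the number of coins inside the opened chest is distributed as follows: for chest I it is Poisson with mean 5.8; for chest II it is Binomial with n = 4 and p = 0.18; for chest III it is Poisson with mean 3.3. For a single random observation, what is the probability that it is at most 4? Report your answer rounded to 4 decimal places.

Conditional on each chest, P(X ≤ 4): I: 0.312718; II: 1; III: 0.76259.
By total probability, P(X ≤ 4) = 0.17·0.312718 + 0.43·1 + 0.4·0.76259 = 0.788198.

0.7882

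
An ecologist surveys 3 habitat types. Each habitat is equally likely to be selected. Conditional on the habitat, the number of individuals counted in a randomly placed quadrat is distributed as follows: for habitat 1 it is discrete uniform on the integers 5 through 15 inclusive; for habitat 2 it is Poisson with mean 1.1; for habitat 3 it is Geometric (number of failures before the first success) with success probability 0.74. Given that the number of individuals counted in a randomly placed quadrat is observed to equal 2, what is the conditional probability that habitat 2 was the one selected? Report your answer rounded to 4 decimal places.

Likelihoods P(X=2 | ·): 1: 0; 2: 0.201387; 3: 0.050024.
Posterior ∝ prior × likelihood. Numerator for 2: 0.333333·0.201387 = 0.067129.
Normalizing constant: 0.333333·0 + 0.333333·0.201387 + 0.333333·0.050024 = 0.0838037.
P(2 | observation) = 0.067129 / 0.0838037 = 0.801027.

0.8010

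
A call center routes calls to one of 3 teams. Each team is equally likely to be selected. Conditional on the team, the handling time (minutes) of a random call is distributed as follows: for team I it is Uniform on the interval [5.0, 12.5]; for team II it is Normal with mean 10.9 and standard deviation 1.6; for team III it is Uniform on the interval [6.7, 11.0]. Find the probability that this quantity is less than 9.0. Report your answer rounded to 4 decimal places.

Conditional on each team, P(X < 9.0): I: 0.533333; II: 0.117515; III: 0.534884.
By total probability, P(X < 9.0) = 0.333333·0.533333 + 0.333333·0.117515 + 0.333333·0.534884 = 0.395244.

0.3952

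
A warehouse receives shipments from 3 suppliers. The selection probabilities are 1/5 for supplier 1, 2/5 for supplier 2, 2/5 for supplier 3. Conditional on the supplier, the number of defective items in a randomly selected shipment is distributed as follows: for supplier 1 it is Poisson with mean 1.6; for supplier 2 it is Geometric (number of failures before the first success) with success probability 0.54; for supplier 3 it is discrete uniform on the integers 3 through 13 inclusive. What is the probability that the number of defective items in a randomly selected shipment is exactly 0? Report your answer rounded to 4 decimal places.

Conditional on each supplier, P(X = 0): 1: 0.201897; 2: 0.54; 3: 0.
By total probability, P(X = 0) = 0.2·0.201897 + 0.4·0.54 + 0.4·0 = 0.256379.

0.2564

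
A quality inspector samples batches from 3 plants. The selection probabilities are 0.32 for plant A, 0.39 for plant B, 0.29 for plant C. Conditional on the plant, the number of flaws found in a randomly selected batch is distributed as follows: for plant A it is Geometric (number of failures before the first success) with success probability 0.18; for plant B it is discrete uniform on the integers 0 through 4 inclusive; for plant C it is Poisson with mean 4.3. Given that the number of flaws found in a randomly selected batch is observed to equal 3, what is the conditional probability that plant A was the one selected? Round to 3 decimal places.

0.196

Likelihoods P(X=3 | ·): A: 0.0992462; B: 0.2; C: 0.179799.
Posterior ∝ prior × likelihood. Numerator for A: 0.32·0.0992462 = 0.0317588.
Normalizing constant: 0.32·0.0992462 + 0.39·0.2 + 0.29·0.179799 = 0.161901.
P(A | observation) = 0.0317588 / 0.161901 = 0.196162.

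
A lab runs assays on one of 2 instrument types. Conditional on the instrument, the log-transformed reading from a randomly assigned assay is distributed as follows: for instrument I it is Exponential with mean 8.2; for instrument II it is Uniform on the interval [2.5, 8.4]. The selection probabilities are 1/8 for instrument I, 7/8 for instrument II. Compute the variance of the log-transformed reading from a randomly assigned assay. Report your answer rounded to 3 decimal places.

Per component, I: μ=8.2, E[X²]=134.48; II: μ=5.45, E[X²]=32.6033.
E[X] = 0.125·8.2 + 0.875·5.45 = 5.79375.
E[X²] = 0.125·134.48 + 0.875·32.6033 = 45.3379.
Var(X) = E[X²] − (E[X])² = 45.3379 − 33.5675 = 11.7704.

11.770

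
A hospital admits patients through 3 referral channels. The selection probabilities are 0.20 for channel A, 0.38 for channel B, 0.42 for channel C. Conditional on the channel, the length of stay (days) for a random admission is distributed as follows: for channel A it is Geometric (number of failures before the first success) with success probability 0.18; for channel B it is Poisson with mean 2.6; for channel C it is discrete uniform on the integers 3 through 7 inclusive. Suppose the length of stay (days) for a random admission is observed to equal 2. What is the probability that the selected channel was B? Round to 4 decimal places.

Likelihoods P(X=2 | ·): A: 0.121032; B: 0.251045; C: 0.
Posterior ∝ prior × likelihood. Numerator for B: 0.38·0.251045 = 0.095397.
Normalizing constant: 0.2·0.121032 + 0.38·0.251045 + 0.42·0 = 0.119603.
P(B | observation) = 0.095397 / 0.119603 = 0.797611.

0.7976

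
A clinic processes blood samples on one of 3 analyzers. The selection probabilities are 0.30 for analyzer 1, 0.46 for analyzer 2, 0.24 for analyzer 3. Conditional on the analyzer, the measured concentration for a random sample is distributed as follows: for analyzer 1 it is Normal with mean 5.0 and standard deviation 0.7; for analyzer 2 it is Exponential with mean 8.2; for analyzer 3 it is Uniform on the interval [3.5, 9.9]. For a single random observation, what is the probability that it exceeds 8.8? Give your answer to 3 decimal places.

0.199

Conditional on each analyzer, P(X > 8.8): 1: 2.84035e-08; 2: 0.341923; 3: 0.171875.
By total probability, P(X > 8.8) = 0.3·2.84035e-08 + 0.46·0.341923 + 0.24·0.171875 = 0.198534.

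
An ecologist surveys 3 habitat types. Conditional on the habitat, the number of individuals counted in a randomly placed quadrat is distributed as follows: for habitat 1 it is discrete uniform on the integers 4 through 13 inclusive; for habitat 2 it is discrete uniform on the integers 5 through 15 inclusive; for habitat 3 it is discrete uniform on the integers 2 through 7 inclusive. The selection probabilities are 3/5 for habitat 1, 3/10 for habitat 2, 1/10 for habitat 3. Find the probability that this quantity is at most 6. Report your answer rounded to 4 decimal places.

Conditional on each habitat, P(X ≤ 6): 1: 0.3; 2: 0.181818; 3: 0.833333.
By total probability, P(X ≤ 6) = 0.6·0.3 + 0.3·0.181818 + 0.1·0.833333 = 0.317879.

0.3179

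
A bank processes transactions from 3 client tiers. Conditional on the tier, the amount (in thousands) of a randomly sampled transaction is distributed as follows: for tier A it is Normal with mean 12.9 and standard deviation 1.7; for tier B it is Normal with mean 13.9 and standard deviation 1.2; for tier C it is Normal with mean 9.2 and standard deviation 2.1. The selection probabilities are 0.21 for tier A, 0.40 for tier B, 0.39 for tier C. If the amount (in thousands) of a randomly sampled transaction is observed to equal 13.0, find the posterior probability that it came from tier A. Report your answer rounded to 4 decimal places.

Likelihoods f(13.0 | ·): A: 0.234266; B: 0.250948; C: 0.0369546.
Posterior ∝ prior × likelihood. Numerator for A: 0.21·0.234266 = 0.0491959.
Normalizing constant: 0.21·0.234266 + 0.4·0.250948 + 0.39·0.0369546 = 0.163987.
P(A | observation) = 0.0491959 / 0.163987 = 0.299998.

0.3000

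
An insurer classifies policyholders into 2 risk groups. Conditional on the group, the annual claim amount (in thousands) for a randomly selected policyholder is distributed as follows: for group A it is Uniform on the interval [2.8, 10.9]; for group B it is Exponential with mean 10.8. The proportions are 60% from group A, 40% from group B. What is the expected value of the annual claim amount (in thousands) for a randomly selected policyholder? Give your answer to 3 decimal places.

8.430

Component means — A: 6.85; B: 10.8.
E[X] = 0.6·6.85 + 0.4·10.8 = 8.43.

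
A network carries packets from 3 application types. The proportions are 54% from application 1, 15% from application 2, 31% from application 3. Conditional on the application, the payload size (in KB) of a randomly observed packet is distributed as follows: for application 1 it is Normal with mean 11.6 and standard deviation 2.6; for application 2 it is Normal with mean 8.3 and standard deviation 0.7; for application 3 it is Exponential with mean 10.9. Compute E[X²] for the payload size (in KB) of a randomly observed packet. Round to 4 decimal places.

For each component E[X²] = Var + (mean)², giving 1: 141.32; 2: 69.38; 3: 237.62.
Overall E[X²] = 0.54·141.32 + 0.15·69.38 + 0.31·237.62 = 160.382.

160.3820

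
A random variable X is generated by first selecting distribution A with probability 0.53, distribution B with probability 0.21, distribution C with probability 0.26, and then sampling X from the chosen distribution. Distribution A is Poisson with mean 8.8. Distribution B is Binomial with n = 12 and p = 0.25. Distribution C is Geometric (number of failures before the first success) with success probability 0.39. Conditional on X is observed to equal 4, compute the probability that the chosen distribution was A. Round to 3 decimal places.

Likelihoods P(X=4 | ·): A: 0.0376641; B: 0.193578; C: 0.0539988.
Posterior ∝ prior × likelihood. Numerator for A: 0.53·0.0376641 = 0.019962.
Normalizing constant: 0.53·0.0376641 + 0.21·0.193578 + 0.26·0.0539988 = 0.074653.
P(A | observation) = 0.019962 / 0.074653 = 0.267397.

0.267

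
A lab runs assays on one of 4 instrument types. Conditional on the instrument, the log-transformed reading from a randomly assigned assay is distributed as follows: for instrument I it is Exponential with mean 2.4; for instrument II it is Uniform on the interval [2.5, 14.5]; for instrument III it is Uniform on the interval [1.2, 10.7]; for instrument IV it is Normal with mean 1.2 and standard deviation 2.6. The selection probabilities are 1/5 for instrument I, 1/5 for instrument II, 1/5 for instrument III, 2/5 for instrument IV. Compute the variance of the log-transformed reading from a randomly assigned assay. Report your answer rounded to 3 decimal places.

Per component, I: μ=2.4, E[X²]=11.52; II: μ=8.5, E[X²]=84.25; III: μ=5.95, E[X²]=42.9233; IV: μ=1.2, E[X²]=8.2.
E[X] = 0.2·2.4 + 0.2·8.5 + 0.2·5.95 + 0.4·1.2 = 3.85.
E[X²] = 0.2·11.52 + 0.2·84.25 + 0.2·42.9233 + 0.4·8.2 = 31.0187.
Var(X) = E[X²] − (E[X])² = 31.0187 − 14.8225 = 16.1962.

16.196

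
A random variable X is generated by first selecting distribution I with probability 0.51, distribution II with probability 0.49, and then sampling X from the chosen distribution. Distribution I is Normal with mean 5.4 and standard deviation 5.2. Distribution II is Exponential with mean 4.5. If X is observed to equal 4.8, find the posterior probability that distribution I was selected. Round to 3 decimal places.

0.509

Likelihoods f(4.8 | ·): I: 0.0762107; II: 0.0764786.
Posterior ∝ prior × likelihood. Numerator for I: 0.51·0.0762107 = 0.0388674.
Normalizing constant: 0.51·0.0762107 + 0.49·0.0764786 = 0.076342.
P(I | observation) = 0.0388674 / 0.076342 = 0.509123.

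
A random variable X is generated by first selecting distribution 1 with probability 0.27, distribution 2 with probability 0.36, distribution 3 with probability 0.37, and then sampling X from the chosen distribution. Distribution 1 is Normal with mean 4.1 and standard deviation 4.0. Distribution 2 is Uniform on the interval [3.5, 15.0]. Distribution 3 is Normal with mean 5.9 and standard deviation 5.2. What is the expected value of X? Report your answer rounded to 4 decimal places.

6.6200

Component means — 1: 4.1; 2: 9.25; 3: 5.9.
E[X] = 0.27·4.1 + 0.36·9.25 + 0.37·5.9 = 6.62.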